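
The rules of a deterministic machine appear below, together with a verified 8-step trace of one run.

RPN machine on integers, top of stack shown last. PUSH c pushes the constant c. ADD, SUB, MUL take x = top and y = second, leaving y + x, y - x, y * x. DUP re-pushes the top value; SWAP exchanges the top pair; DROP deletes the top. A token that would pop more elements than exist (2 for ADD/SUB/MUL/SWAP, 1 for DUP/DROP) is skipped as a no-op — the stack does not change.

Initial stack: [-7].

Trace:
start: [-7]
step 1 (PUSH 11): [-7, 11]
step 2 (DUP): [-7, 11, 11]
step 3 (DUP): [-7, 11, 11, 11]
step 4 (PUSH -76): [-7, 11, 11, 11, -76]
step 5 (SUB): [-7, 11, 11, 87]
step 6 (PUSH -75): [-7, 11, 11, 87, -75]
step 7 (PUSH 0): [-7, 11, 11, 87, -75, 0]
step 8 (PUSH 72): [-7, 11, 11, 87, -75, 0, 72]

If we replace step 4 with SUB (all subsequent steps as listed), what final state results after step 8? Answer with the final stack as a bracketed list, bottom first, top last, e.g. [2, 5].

[-7, 11, -75, 0, 72]

(re-executing from step 4 with the substitution; state before step 4: [-7, 11, 11, 11])
step 4 (SUB): [-7, 11, 0]
step 5 (SUB): [-7, 11]
step 6 (PUSH -75): [-7, 11, -75]
step 7 (PUSH 0): [-7, 11, -75, 0]
step 8 (PUSH 72): [-7, 11, -75, 0, 72]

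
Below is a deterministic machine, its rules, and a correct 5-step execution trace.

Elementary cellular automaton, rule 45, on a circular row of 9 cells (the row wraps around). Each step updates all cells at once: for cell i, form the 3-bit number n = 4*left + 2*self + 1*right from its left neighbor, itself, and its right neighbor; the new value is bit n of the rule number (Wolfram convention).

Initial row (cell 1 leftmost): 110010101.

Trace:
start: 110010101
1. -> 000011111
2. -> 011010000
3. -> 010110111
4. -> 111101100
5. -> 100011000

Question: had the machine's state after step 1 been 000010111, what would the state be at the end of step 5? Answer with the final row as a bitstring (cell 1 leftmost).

000000111

state after step 1 := 000010111
2. -> 011011100
3. -> 010110001
4. -> 111100101
5. -> 000000111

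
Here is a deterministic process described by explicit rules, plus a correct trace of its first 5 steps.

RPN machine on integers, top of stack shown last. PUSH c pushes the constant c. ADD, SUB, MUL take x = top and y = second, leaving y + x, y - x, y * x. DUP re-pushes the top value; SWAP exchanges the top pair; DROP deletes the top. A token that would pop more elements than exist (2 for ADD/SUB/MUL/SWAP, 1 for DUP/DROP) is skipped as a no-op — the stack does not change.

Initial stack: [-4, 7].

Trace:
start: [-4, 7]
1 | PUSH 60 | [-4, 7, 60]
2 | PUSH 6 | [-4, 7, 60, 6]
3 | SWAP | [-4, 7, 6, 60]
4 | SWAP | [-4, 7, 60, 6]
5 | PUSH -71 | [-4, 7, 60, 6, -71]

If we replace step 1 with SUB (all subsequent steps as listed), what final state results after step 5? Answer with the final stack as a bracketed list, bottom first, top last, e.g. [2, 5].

[-11, 6, -71]

(re-executing from step 1 with the substitution; state before step 1: [-4, 7])
1 | SUB | [-11]
2 | PUSH 6 | [-11, 6]
3 | SWAP | [6, -11]
4 | SWAP | [-11, 6]
5 | PUSH -71 | [-11, 6, -71]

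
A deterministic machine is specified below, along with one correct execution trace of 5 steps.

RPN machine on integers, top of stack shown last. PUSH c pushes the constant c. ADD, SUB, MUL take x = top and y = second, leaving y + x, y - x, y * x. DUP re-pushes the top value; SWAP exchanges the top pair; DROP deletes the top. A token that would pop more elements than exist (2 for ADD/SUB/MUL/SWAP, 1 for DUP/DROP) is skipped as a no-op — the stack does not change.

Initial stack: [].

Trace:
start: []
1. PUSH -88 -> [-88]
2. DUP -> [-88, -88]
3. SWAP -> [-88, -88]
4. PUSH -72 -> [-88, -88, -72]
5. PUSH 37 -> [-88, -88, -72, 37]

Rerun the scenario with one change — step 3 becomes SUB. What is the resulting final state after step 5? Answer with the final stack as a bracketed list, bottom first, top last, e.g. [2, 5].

[0, -72, 37]

(re-executing from step 3 with the substitution; state before step 3: [-88, -88])
3. SUB -> [0]
4. PUSH -72 -> [0, -72]
5. PUSH 37 -> [0, -72, 37]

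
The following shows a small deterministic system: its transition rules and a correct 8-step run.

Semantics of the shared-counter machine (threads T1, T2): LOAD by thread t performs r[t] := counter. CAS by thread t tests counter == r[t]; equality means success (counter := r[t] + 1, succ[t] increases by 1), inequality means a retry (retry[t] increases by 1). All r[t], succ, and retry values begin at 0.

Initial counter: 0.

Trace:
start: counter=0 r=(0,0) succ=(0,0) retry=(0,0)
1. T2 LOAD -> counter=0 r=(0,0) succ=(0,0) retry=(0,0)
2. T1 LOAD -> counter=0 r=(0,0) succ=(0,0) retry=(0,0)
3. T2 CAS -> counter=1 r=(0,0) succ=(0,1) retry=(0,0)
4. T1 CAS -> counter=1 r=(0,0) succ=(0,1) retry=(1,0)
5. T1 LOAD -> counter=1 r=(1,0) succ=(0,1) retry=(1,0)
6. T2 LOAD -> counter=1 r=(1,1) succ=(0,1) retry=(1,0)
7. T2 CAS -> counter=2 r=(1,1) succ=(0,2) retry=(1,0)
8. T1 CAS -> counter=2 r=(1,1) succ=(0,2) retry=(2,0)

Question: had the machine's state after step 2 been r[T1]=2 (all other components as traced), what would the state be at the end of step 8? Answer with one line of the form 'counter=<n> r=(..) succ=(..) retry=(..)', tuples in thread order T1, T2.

state after step 2 := counter=0 r=(2,0) succ=(0,0) retry=(0,0)
3. T2 CAS -> counter=1 r=(2,0) succ=(0,1) retry=(0,0)
4. T1 CAS -> counter=1 r=(2,0) succ=(0,1) retry=(1,0)
5. T1 LOAD -> counter=1 r=(1,0) succ=(0,1) retry=(1,0)
6. T2 LOAD -> counter=1 r=(1,1) succ=(0,1) retry=(1,0)
7. T2 CAS -> counter=2 r=(1,1) succ=(0,2) retry=(1,0)
8. T1 CAS -> counter=2 r=(1,1) succ=(0,2) retry=(2,0)

counter=2 r=(1,1) succ=(0,2) retry=(2,0)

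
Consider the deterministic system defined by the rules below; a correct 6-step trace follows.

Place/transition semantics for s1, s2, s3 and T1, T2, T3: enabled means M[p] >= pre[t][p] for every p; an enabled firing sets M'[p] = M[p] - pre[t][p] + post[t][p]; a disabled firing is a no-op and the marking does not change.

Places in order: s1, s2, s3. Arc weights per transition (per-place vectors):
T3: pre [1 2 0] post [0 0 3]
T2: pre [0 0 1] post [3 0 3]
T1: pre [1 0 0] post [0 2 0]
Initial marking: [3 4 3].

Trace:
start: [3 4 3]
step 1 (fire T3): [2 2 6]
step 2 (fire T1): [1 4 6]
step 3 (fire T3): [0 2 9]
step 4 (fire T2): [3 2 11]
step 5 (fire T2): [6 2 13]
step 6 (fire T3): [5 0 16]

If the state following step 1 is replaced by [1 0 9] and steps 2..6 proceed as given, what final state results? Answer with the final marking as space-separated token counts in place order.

5 0 16

state after step 1 := [1 0 9]
step 2 (fire T1): [0 2 9]
step 3 (fire T3): [0 2 9]
step 4 (fire T2): [3 2 11]
step 5 (fire T2): [6 2 13]
step 6 (fire T3): [5 0 16]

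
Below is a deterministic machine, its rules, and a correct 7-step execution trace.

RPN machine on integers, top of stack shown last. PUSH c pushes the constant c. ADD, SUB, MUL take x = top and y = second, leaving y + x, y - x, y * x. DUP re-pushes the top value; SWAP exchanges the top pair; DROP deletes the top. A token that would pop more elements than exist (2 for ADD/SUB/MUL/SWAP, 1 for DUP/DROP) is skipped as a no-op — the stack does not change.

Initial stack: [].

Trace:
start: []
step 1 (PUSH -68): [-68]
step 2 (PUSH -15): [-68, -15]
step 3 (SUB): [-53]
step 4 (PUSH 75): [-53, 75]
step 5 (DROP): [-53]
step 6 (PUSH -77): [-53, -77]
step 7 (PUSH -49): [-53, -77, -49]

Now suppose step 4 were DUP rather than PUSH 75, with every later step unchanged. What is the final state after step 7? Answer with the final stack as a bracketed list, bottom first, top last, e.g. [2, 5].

[-53, -77, -49]

(re-executing from step 4 with the substitution; state before step 4: [-53])
step 4 (DUP): [-53, -53]
step 5 (DROP): [-53]
step 6 (PUSH -77): [-53, -77]
step 7 (PUSH -49): [-53, -77, -49]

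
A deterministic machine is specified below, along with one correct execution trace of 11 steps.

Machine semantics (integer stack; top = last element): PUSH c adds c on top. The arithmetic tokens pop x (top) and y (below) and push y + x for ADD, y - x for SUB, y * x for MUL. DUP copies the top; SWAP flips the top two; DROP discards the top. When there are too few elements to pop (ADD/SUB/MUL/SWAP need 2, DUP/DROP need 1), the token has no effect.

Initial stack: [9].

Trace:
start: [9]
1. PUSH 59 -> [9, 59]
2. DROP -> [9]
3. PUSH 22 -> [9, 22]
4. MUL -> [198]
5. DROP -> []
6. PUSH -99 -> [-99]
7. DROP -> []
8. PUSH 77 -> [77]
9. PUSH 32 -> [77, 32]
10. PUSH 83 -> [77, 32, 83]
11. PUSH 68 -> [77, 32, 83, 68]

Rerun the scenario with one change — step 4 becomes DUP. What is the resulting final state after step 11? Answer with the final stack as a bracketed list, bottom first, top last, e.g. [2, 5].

(re-executing from step 4 with the substitution; state before step 4: [9, 22])
4. DUP -> [9, 22, 22]
5. DROP -> [9, 22]
6. PUSH -99 -> [9, 22, -99]
7. DROP -> [9, 22]
8. PUSH 77 -> [9, 22, 77]
9. PUSH 32 -> [9, 22, 77, 32]
10. PUSH 83 -> [9, 22, 77, 32, 83]
11. PUSH 68 -> [9, 22, 77, 32, 83, 68]

[9, 22, 77, 32, 83, 68]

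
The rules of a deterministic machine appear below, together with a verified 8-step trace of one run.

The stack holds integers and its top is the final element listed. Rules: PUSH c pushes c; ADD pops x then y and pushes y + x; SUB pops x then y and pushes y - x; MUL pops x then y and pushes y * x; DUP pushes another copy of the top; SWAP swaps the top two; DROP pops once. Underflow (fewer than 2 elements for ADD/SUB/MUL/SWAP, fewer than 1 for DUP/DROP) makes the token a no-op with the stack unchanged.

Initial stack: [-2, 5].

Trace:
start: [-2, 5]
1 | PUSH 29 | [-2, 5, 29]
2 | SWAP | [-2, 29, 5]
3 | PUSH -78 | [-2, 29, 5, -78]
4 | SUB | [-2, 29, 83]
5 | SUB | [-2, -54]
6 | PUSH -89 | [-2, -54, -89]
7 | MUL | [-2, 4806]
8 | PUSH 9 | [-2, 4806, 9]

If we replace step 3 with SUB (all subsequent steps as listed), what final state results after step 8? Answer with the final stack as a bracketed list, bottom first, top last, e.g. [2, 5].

[2314, 9]

(re-executing from step 3 with the substitution; state before step 3: [-2, 29, 5])
3 | SUB | [-2, 24]
4 | SUB | [-26]
5 | SUB | [-26]
6 | PUSH -89 | [-26, -89]
7 | MUL | [2314]
8 | PUSH 9 | [2314, 9]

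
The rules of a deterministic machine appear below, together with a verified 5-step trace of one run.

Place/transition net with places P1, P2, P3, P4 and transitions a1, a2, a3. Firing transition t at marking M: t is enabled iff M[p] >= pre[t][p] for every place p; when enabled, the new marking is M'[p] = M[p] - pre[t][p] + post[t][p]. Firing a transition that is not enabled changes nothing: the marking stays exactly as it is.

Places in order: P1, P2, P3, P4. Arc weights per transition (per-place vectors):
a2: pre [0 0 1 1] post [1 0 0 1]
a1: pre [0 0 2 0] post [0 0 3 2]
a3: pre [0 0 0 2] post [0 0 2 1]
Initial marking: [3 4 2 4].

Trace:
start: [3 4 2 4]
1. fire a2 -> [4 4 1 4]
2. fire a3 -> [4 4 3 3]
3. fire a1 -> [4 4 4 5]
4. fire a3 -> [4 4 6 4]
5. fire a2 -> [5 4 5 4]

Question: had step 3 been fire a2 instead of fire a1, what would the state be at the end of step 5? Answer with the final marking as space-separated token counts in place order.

(re-executing from step 3 with the substitution; state before step 3: [4 4 3 3])
3. fire a2 -> [5 4 2 3]
4. fire a3 -> [5 4 4 2]
5. fire a2 -> [6 4 3 2]

6 4 3 2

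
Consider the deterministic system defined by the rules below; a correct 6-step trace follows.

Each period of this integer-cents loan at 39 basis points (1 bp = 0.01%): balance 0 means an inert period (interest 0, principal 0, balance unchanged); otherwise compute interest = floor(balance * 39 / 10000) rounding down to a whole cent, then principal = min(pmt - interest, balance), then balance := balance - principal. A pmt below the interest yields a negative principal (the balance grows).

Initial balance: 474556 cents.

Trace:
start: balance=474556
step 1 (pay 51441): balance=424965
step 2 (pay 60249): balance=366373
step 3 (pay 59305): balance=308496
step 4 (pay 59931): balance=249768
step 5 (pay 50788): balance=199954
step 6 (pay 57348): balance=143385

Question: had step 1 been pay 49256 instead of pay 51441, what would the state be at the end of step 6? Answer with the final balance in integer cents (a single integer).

(re-executing from step 1 with the substitution; state before step 1: balance=474556)
step 1 (pay 49256): balance=427150
step 2 (pay 60249): balance=368566
step 3 (pay 59305): balance=310698
step 4 (pay 59931): balance=251978
step 5 (pay 50788): balance=202172
step 6 (pay 57348): balance=145612

145612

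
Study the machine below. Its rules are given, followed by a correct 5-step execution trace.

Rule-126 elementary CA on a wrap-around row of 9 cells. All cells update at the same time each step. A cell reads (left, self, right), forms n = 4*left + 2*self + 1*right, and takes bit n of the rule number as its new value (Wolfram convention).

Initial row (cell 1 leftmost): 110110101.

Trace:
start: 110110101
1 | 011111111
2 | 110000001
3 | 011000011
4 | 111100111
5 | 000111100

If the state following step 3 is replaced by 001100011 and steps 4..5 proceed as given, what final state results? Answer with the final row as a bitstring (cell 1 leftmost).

000011100

state after step 3 := 001100011
4 | 111110111
5 | 000011100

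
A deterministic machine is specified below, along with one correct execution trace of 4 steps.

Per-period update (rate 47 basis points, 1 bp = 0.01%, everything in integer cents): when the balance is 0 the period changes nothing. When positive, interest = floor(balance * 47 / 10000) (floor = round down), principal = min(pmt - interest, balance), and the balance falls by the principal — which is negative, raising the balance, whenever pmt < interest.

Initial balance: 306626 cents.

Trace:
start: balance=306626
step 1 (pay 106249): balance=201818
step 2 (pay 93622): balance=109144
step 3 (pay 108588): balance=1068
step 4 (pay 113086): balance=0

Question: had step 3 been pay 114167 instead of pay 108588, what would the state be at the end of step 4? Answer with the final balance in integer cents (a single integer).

0

(re-executing from step 3 with the substitution; state before step 3: balance=109144)
step 3 (pay 114167): balance=0
step 4 (pay 113086): balance=0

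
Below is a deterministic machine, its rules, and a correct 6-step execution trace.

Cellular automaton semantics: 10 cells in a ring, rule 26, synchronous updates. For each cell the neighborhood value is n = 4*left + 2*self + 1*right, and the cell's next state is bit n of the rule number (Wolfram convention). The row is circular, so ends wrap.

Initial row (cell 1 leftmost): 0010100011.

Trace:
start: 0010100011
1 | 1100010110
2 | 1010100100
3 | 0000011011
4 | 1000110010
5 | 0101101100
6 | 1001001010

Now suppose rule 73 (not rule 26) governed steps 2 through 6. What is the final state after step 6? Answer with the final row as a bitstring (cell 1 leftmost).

1101000110

(re-executing steps 2..6 under rule 73; state before step 2: 1100010110)
2 | 1101000110
3 | 1100010110
4 | 1101000110
5 | 1100010110
6 | 1101000110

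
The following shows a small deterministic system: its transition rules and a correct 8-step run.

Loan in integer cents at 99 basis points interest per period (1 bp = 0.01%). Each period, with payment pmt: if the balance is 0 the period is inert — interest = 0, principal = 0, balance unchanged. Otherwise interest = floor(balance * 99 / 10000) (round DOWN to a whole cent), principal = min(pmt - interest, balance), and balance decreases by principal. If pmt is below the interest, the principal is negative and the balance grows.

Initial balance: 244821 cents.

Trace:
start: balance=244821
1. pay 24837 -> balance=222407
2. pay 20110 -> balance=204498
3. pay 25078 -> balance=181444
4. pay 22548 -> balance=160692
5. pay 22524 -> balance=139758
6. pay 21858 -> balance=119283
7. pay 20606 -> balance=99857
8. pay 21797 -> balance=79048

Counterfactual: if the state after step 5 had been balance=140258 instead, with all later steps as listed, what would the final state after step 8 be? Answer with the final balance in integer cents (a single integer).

state after step 5 := balance=140258
6. pay 21858 -> balance=119788
7. pay 20606 -> balance=100367
8. pay 21797 -> balance=79563

79563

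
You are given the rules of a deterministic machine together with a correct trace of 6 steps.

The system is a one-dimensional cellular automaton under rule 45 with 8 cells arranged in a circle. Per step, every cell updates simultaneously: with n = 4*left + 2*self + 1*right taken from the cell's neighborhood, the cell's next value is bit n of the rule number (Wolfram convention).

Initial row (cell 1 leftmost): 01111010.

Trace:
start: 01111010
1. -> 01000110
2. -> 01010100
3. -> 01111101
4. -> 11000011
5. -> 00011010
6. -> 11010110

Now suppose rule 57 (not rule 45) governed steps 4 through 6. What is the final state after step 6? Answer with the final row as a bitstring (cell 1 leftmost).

(re-executing steps 4..6 under rule 57; state before step 4: 01111101)
4. -> 11000010
5. -> 10111001
6. -> 01100101

01100101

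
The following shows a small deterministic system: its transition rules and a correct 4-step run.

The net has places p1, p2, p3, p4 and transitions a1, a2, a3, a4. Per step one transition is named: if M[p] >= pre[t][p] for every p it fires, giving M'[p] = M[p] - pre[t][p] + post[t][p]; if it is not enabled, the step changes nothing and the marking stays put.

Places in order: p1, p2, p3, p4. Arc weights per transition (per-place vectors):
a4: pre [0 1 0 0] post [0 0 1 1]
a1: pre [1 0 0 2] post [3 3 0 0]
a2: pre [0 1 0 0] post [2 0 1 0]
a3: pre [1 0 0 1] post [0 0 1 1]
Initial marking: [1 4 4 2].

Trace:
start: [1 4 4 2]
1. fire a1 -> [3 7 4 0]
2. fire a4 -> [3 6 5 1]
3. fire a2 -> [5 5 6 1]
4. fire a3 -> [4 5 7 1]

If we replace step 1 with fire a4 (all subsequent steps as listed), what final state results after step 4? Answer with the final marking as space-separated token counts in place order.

(re-executing from step 1 with the substitution; state before step 1: [1 4 4 2])
1. fire a4 -> [1 3 5 3]
2. fire a4 -> [1 2 6 4]
3. fire a2 -> [3 1 7 4]
4. fire a3 -> [2 1 8 4]

2 1 8 4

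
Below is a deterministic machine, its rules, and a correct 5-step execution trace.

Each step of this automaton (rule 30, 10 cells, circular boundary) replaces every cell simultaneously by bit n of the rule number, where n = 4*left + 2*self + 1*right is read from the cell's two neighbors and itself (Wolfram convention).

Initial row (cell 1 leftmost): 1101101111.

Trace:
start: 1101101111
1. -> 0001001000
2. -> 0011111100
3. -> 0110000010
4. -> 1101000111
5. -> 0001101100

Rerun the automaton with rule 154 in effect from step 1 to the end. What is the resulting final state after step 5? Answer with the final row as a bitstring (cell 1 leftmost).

(re-executing steps 1..5 under rule 154; state before step 1: 1101101111)
1. -> 1001001111
2. -> 0110111111
3. -> 0100111110
4. -> 1011111101
5. -> 0011111001

0011111001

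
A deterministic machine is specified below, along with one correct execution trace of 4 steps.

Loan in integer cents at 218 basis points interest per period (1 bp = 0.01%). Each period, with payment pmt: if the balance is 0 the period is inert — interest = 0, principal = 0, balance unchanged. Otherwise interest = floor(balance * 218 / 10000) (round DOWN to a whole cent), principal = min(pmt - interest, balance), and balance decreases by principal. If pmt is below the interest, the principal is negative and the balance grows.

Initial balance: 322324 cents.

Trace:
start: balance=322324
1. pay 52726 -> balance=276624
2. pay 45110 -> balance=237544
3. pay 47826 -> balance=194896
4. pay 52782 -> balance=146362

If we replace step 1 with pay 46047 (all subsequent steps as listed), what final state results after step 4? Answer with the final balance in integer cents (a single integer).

(re-executing from step 1 with the substitution; state before step 1: balance=322324)
1. pay 46047 -> balance=283303
2. pay 45110 -> balance=244369
3. pay 47826 -> balance=201870
4. pay 52782 -> balance=153488

153488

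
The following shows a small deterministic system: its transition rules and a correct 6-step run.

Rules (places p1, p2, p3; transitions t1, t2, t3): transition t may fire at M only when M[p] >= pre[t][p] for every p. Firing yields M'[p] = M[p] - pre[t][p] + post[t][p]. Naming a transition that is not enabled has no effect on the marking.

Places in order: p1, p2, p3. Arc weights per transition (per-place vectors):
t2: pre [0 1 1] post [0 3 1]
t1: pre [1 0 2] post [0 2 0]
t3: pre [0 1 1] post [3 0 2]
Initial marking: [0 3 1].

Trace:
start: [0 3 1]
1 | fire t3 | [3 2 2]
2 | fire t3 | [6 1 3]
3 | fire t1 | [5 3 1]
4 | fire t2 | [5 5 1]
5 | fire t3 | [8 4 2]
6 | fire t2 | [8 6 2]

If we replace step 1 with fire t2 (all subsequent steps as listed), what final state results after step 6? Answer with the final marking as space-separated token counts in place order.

2 6 0

(re-executing from step 1 with the substitution; state before step 1: [0 3 1])
1 | fire t2 | [0 5 1]
2 | fire t3 | [3 4 2]
3 | fire t1 | [2 6 0]
4 | fire t2 | [2 6 0]
5 | fire t3 | [2 6 0]
6 | fire t2 | [2 6 0]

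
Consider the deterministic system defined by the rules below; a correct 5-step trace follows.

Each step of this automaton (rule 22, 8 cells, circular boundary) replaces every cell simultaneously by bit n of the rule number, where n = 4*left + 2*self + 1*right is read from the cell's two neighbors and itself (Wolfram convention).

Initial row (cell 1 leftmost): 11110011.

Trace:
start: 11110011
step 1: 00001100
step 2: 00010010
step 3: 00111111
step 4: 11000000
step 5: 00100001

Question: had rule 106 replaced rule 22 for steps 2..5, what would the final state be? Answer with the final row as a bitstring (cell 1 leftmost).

11001000

(re-executing steps 2..5 under rule 106; state before step 2: 00001100)
step 2: 00011100
step 3: 00110100
step 4: 01111000
step 5: 11001000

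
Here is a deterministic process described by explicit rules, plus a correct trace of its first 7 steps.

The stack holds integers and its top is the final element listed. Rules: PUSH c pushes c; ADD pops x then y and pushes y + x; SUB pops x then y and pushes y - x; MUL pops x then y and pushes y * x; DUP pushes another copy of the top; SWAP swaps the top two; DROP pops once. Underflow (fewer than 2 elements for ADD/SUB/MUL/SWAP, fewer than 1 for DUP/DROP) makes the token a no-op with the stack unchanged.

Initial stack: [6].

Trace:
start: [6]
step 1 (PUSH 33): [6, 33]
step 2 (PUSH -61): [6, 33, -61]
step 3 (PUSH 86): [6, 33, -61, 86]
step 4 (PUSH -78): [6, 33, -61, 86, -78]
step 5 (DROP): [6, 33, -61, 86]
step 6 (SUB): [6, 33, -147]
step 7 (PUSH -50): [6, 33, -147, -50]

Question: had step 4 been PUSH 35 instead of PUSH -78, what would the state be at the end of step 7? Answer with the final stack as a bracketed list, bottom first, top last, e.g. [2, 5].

[6, 33, -147, -50]

(re-executing from step 4 with the substitution; state before step 4: [6, 33, -61, 86])
step 4 (PUSH 35): [6, 33, -61, 86, 35]
step 5 (DROP): [6, 33, -61, 86]
step 6 (SUB): [6, 33, -147]
step 7 (PUSH -50): [6, 33, -147, -50]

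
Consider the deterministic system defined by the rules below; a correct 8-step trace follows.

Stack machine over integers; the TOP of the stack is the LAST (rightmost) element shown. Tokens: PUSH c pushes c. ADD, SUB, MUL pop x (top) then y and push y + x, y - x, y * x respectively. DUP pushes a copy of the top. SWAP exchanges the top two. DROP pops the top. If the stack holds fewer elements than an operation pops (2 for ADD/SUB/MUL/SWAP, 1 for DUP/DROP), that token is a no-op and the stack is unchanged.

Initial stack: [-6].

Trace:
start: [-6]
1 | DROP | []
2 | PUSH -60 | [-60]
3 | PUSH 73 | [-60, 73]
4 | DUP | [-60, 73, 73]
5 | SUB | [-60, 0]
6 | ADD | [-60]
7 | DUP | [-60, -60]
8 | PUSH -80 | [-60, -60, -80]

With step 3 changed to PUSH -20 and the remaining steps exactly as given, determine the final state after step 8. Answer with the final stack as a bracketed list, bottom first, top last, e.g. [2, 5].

(re-executing from step 3 with the substitution; state before step 3: [-60])
3 | PUSH -20 | [-60, -20]
4 | DUP | [-60, -20, -20]
5 | SUB | [-60, 0]
6 | ADD | [-60]
7 | DUP | [-60, -60]
8 | PUSH -80 | [-60, -60, -80]

[-60, -60, -80]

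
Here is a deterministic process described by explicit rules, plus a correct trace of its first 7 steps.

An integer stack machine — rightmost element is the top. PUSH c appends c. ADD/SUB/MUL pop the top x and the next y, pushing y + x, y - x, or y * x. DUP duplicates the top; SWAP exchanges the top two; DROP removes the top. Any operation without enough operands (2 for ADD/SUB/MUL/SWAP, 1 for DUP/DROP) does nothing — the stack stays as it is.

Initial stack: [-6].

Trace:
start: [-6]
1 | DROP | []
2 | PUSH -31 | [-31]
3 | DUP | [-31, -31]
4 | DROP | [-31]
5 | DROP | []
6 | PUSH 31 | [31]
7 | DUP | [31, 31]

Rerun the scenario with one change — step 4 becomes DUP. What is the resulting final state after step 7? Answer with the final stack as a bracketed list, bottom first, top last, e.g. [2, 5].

[-31, -31, 31, 31]

(re-executing from step 4 with the substitution; state before step 4: [-31, -31])
4 | DUP | [-31, -31, -31]
5 | DROP | [-31, -31]
6 | PUSH 31 | [-31, -31, 31]
7 | DUP | [-31, -31, 31, 31]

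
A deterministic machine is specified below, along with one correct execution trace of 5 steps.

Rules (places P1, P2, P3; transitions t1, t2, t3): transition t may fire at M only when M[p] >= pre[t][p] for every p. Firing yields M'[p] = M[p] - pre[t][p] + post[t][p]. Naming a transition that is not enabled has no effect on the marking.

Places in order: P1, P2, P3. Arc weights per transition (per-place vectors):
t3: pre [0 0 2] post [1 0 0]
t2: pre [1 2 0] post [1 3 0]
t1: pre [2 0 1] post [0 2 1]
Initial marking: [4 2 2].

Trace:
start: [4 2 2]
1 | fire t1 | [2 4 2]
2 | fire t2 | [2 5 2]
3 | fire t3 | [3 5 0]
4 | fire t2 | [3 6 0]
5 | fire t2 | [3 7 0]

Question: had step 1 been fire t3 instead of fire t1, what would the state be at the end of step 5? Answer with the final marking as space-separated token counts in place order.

5 5 0

(re-executing from step 1 with the substitution; state before step 1: [4 2 2])
1 | fire t3 | [5 2 0]
2 | fire t2 | [5 3 0]
3 | fire t3 | [5 3 0]
4 | fire t2 | [5 4 0]
5 | fire t2 | [5 5 0]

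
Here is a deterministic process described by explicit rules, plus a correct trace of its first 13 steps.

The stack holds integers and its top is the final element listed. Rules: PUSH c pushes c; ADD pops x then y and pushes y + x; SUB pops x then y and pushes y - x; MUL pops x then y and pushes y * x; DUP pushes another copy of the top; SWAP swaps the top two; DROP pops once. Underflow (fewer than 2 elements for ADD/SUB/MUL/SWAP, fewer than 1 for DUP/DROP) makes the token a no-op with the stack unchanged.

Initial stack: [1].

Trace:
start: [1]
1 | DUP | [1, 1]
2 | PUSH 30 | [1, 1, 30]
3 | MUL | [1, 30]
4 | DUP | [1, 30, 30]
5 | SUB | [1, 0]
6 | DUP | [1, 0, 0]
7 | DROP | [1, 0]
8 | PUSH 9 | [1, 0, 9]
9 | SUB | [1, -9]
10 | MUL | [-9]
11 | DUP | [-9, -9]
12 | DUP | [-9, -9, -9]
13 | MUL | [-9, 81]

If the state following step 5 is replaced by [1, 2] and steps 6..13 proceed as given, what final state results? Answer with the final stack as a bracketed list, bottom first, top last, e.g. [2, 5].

[-7, 49]

state after step 5 := [1, 2]
6 | DUP | [1, 2, 2]
7 | DROP | [1, 2]
8 | PUSH 9 | [1, 2, 9]
9 | SUB | [1, -7]
10 | MUL | [-7]
11 | DUP | [-7, -7]
12 | DUP | [-7, -7, -7]
13 | MUL | [-7, 49]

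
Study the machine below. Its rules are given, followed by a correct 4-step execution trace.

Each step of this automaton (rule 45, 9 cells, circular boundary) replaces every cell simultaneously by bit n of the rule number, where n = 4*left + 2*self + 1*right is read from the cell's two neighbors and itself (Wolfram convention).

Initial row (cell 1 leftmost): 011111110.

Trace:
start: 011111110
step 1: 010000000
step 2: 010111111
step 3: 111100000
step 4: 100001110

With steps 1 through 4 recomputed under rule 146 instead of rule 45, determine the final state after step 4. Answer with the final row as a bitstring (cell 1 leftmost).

010000010

(re-executing steps 1..4 under rule 146; state before step 1: 011111110)
step 1: 101111101
step 2: 000111000
step 3: 001010100
step 4: 010000010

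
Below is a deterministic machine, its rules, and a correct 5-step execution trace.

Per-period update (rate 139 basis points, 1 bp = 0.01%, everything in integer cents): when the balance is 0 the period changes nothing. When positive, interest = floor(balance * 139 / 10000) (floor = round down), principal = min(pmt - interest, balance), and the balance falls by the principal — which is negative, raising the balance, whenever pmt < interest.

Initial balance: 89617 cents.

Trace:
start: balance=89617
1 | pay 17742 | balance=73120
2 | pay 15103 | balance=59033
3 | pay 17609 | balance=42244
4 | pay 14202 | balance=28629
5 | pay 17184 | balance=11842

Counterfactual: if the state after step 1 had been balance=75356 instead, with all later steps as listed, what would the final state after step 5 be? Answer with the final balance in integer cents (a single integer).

state after step 1 := balance=75356
2 | pay 15103 | balance=61300
3 | pay 17609 | balance=44543
4 | pay 14202 | balance=30960
5 | pay 17184 | balance=14206

14206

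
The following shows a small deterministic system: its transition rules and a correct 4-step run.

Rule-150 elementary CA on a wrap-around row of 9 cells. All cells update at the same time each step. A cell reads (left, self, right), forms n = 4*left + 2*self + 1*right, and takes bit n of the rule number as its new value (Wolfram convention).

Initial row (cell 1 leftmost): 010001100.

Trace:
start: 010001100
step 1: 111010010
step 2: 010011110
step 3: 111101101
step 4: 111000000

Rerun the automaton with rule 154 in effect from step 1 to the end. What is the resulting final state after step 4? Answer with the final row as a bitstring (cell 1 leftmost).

001000100

(re-executing steps 1..4 under rule 154; state before step 1: 010001100)
step 1: 101011010
step 2: 000010000
step 3: 000101000
step 4: 001000100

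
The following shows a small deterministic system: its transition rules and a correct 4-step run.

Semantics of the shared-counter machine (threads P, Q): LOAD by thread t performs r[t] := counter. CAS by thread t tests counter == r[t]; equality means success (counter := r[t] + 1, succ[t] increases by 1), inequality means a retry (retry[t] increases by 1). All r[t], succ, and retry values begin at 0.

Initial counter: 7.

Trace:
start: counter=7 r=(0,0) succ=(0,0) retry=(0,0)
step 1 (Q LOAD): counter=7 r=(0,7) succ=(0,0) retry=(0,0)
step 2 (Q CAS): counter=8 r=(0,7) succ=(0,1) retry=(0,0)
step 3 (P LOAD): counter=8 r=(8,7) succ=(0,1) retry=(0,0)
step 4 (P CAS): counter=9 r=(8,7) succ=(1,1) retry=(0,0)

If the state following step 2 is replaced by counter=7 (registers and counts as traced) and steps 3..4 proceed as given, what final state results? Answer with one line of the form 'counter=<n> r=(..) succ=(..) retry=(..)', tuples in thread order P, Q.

state after step 2 := counter=7 r=(0,7) succ=(0,1) retry=(0,0)
step 3 (P LOAD): counter=7 r=(7,7) succ=(0,1) retry=(0,0)
step 4 (P CAS): counter=8 r=(7,7) succ=(1,1) retry=(0,0)

counter=8 r=(7,7) succ=(1,1) retry=(0,0)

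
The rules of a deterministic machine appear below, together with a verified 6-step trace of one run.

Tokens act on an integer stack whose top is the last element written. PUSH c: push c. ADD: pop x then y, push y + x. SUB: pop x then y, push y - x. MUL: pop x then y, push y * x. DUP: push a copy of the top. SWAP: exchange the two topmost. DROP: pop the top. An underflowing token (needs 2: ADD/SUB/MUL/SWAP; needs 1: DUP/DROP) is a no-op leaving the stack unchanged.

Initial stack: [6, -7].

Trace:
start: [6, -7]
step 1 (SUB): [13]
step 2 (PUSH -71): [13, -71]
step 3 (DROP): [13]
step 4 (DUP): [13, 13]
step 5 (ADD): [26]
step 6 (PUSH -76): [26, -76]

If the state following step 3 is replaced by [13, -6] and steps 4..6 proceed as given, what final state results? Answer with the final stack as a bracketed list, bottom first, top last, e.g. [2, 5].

[13, -12, -76]

state after step 3 := [13, -6]
step 4 (DUP): [13, -6, -6]
step 5 (ADD): [13, -12]
step 6 (PUSH -76): [13, -12, -76]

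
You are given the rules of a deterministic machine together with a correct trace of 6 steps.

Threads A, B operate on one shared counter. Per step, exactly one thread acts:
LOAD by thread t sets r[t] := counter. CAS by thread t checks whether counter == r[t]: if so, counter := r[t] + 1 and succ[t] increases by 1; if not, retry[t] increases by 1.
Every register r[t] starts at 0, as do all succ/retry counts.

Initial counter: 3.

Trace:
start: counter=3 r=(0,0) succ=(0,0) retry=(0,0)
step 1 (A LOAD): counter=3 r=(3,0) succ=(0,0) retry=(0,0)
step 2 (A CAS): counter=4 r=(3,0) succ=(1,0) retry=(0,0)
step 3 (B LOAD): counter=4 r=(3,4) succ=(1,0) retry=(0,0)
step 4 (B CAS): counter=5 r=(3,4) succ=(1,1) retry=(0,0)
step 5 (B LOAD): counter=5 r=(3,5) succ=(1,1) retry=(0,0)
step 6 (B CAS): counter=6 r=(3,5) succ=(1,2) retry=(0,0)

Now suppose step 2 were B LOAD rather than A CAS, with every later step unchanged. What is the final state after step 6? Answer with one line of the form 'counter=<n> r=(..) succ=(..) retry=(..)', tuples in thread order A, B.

counter=5 r=(3,4) succ=(0,2) retry=(0,0)

(re-executing from step 2 with the substitution; state before step 2: counter=3 r=(3,0) succ=(0,0) retry=(0,0))
step 2 (B LOAD): counter=3 r=(3,3) succ=(0,0) retry=(0,0)
step 3 (B LOAD): counter=3 r=(3,3) succ=(0,0) retry=(0,0)
step 4 (B CAS): counter=4 r=(3,3) succ=(0,1) retry=(0,0)
step 5 (B LOAD): counter=4 r=(3,4) succ=(0,1) retry=(0,0)
step 6 (B CAS): counter=5 r=(3,4) succ=(0,2) retry=(0,0)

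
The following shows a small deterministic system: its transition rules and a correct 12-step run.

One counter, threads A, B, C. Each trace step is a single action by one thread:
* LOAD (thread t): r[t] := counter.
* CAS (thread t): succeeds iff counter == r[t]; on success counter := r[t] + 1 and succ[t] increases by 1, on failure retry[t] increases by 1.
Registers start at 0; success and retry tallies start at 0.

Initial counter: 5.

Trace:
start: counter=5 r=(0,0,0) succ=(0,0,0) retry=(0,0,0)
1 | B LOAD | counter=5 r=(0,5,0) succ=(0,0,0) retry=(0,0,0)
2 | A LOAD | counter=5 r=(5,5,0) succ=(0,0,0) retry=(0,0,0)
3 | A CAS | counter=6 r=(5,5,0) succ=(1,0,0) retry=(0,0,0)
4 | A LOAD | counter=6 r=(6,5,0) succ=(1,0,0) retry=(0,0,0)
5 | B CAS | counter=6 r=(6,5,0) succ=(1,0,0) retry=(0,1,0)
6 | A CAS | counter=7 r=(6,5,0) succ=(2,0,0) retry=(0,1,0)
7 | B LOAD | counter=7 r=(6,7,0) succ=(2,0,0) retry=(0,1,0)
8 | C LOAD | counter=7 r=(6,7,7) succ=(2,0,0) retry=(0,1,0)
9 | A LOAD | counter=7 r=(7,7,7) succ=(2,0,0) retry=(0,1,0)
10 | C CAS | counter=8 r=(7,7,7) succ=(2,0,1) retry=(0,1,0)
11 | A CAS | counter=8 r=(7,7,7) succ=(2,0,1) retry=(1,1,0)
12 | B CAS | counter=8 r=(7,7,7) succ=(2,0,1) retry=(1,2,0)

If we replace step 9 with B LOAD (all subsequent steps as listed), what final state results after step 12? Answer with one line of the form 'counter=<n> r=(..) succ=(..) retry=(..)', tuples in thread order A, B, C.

(re-executing from step 9 with the substitution; state before step 9: counter=7 r=(6,7,7) succ=(2,0,0) retry=(0,1,0))
9 | B LOAD | counter=7 r=(6,7,7) succ=(2,0,0) retry=(0,1,0)
10 | C CAS | counter=8 r=(6,7,7) succ=(2,0,1) retry=(0,1,0)
11 | A CAS | counter=8 r=(6,7,7) succ=(2,0,1) retry=(1,1,0)
12 | B CAS | counter=8 r=(6,7,7) succ=(2,0,1) retry=(1,2,0)

counter=8 r=(6,7,7) succ=(2,0,1) retry=(1,2,0)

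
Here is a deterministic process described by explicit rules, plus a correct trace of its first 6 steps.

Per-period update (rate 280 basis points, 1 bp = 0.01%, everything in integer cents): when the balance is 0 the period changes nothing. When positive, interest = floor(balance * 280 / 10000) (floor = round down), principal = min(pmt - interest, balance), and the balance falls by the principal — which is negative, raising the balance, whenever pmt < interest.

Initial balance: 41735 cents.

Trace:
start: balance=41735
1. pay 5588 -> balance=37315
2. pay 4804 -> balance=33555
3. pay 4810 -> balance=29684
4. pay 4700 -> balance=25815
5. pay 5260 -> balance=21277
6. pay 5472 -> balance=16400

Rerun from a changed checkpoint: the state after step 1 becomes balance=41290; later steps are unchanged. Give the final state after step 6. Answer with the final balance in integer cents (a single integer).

state after step 1 := balance=41290
2. pay 4804 -> balance=37642
3. pay 4810 -> balance=33885
4. pay 4700 -> balance=30133
5. pay 5260 -> balance=25716
6. pay 5472 -> balance=20964

20964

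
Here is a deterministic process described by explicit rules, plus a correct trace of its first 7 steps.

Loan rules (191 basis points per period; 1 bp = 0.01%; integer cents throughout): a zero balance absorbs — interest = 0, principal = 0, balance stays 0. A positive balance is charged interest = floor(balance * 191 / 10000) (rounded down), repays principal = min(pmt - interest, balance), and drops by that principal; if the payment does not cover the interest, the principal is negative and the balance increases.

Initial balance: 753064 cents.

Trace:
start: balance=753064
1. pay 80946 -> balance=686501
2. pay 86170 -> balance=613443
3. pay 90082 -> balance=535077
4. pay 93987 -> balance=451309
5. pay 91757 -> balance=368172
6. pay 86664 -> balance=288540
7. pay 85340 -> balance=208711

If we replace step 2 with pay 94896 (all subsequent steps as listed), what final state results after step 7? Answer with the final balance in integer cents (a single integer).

(re-executing from step 2 with the substitution; state before step 2: balance=686501)
2. pay 94896 -> balance=604717
3. pay 90082 -> balance=526185
4. pay 93987 -> balance=442248
5. pay 91757 -> balance=358937
6. pay 86664 -> balance=279128
7. pay 85340 -> balance=199119

199119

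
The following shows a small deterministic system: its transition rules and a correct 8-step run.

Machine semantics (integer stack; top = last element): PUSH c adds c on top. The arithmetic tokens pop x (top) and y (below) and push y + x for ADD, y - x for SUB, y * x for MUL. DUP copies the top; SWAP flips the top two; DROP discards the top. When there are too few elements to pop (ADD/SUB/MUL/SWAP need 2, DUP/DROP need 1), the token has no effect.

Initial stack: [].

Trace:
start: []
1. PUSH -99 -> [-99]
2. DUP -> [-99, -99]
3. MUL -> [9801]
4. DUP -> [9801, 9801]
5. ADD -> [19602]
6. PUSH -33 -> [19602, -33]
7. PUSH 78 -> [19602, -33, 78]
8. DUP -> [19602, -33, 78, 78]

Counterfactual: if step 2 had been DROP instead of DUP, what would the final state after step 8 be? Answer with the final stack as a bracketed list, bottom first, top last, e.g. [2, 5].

[-33, 78, 78]

(re-executing from step 2 with the substitution; state before step 2: [-99])
2. DROP -> []
3. MUL -> []
4. DUP -> []
5. ADD -> []
6. PUSH -33 -> [-33]
7. PUSH 78 -> [-33, 78]
8. DUP -> [-33, 78, 78]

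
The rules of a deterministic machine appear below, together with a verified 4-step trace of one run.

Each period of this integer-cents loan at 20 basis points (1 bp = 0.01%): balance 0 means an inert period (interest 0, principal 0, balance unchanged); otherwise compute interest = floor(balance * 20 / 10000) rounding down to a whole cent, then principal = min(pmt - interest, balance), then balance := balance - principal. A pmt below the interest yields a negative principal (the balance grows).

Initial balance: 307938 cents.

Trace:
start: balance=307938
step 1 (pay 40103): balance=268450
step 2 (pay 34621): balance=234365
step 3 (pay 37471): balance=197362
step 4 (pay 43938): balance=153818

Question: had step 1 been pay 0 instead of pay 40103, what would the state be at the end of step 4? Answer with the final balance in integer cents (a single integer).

194164

(re-executing from step 1 with the substitution; state before step 1: balance=307938)
step 1 (pay 0): balance=308553
step 2 (pay 34621): balance=274549
step 3 (pay 37471): balance=237627
step 4 (pay 43938): balance=194164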